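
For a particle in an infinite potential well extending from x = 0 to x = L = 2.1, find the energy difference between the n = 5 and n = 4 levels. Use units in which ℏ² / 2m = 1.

ΔE = 20.1

E_n = n²π²ℏ²/(2mL²), so ΔE = (5² − 4²) π²ℏ²/(2mL²).
ΔE = 9 × π² / (2 × 0.5 × 2.1²) = 20.14.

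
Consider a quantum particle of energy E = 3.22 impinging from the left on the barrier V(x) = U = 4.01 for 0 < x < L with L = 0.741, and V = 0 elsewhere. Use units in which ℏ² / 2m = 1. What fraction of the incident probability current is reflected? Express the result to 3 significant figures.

R = 0.442

E < U: inside the barrier ψ ∝ e^{±κx} with κ = √(2m(U − E))/ℏ = 0.8888.
κL = 0.6586, sinh(κL) = 0.7073.
The exact tunnelling result is T⁻¹ = 1 + U² sinh²(κL) / [4E(U − E)] = 1.791, so T = 0.558.
R = 1 − T = 0.442.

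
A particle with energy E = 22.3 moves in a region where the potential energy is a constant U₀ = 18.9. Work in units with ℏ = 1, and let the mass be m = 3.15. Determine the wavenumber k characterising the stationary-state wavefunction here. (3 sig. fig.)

k = 4.63

With E > U₀ the solution is oscillatory, ψ ∝ e^{±ikx} with k = √(2m(E − U₀))/ℏ.
k = √(2 × 3.15 × 3.4) = 4.628.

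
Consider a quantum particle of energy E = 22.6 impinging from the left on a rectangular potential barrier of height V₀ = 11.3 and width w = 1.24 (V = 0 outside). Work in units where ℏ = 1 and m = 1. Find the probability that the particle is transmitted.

E > V₀: inside the barrier k₂ = √(2m(E − V₀))/ℏ = 4.754, k₂w = 5.895.
T = [1 + V₀² sin²(k₂w) / (4E(E − V₀))]⁻¹ = 1/1.018 = 0.982.

T = 0.982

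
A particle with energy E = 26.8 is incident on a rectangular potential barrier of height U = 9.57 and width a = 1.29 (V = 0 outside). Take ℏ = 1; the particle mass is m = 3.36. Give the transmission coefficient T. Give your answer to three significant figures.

Above the barrier the interior wavenumber is k₂ = √(2m(E − U))/ℏ = 10.76, giving phase k₂a = 13.88.
T = [1 + U² sin²(k₂a) / (4E(E − U))]⁻¹ = 1/1.046 = 0.956.

T = 0.956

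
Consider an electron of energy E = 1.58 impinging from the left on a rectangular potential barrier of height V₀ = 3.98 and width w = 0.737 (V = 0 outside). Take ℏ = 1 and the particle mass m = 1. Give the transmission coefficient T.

T = 0.141

E < V₀: inside the barrier ψ ∝ e^{±κx} with κ = √(2m(V₀ − E))/ℏ = 2.191.
κw = 1.615, sinh(κw) = 2.414.
Matching ψ, ψ′ at both faces gives T = [1 + V₀² sinh²(κw) / (4E(V₀ − E))]⁻¹ = 1/7.084 = 0.141.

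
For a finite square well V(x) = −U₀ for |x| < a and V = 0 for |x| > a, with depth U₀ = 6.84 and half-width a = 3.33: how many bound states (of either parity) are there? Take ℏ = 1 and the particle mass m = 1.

N = 8

The dimensionless depth is z₀ = a√(2mU₀)/ℏ = 3.33 × √(13.68) = 12.32.
A new bound state (alternating even/odd) appears each time z₀ passes a multiple of π/2, so N = ⌊2z₀/π⌋ + 1 = ⌊7.841⌋ + 1 = 8.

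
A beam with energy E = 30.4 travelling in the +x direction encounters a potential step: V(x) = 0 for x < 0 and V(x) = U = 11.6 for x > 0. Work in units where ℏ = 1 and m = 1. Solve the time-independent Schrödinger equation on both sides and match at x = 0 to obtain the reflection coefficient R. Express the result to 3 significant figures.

On each side the TISE gives plane waves with k = √(2m(E − V))/ℏ: k₁ = √(2·1·30.4) = 7.797, k₂ = √(2·1·18.8) = 6.132.
Matching ψ and ψ′ at x = 0 gives r = (k₁ − k₂)/(k₁ + k₂), so R = r² = 0.01430 and T = 1 − R = 0.9857.

R = 0.0143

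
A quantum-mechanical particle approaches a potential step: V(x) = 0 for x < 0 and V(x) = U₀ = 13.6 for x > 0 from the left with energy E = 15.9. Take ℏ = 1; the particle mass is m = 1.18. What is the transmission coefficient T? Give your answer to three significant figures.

T = 0.798

The wavenumbers are k₁ = √(2mE)/ℏ = 6.126 on the left and k₂ = √(2m(E − U₀))/ℏ = 2.330 on the right.
Continuity of ψ and ψ′ at the step yields the reflection amplitude r = (k₁ − k₂)/(k₁ + k₂) = 0.4489; thus R = |r|² = 0.2015, T = 0.7985.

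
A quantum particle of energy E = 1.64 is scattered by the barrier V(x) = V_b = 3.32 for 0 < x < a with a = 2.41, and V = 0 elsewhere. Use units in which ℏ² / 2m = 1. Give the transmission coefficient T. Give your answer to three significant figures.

T = 0.00771

E < V_b: inside the barrier ψ ∝ e^{±κx} with κ = √(2m(V_b − E))/ℏ = 1.296.
κa = 3.124, sinh(κa) = 11.34.
Matching ψ, ψ′ at both faces gives T = [1 + V_b² sinh²(κa) / (4E(V_b − E))]⁻¹ = 1/129.7 = 0.00771.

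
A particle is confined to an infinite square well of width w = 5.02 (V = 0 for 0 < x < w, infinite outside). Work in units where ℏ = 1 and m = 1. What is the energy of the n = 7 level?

The infinite-well eigenfunctions ψ_n = √(2/w) sin(nπx/w) vanish at both walls, giving E_n = n²π²ℏ²/(2mw²).
E_7 = 7² × π² / (2 × 1 × 5.02²) = 9.595.

E = 9.60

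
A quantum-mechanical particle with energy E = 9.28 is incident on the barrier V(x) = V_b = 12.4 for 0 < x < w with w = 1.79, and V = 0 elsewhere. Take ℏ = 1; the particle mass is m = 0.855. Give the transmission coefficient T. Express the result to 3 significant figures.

T = 0.000772

E < V_b: inside the barrier ψ ∝ e^{±κx} with κ = √(2m(V_b − E))/ℏ = 2.310.
κw = 4.135, sinh(κw) = 31.22.
The exact tunnelling result is T⁻¹ = 1 + V_b² sinh²(κw) / [4E(V_b − E)] = 1295, so T = 0.000772.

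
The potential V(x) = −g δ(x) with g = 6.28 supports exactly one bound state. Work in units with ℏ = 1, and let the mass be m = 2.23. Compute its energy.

E = -44.0

The bound state is ψ(x) = √κ e^{−κ|x|}. The derivative jump ψ'(0⁺) − ψ'(0⁻) = −(2mg/ℏ²)ψ(0) fixes κ = mg/ℏ² = 14.00.
Then E = −ℏ²κ²/(2m) = −mg²/(2ℏ²) = -43.97.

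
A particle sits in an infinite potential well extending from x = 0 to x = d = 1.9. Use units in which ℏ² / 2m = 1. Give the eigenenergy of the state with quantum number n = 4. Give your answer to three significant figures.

E = 43.7

Requiring ψ(0) = ψ(d) = 0 quantises k = nπ/d, hence E_n = ℏ²k²/2m = n²π²ℏ²/(2md²).
E_4 = 4² × π² / (2 × 0.5 × 1.9²) = 43.74.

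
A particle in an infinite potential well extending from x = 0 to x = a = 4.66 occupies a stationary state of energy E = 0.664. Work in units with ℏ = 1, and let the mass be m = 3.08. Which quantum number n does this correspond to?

n = 3

From E_n = n²π²ℏ²/(2ma²) invert to n = √(2ma²E)/(πℏ).
n = (4.66/π) × √(2 × 3.08 × 0.664) = 3.000 → n = 3.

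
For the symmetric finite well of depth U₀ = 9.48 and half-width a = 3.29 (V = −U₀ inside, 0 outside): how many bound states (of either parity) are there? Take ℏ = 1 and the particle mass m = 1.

The dimensionless depth is z₀ = a√(2mU₀)/ℏ = 3.29 × √(18.96) = 14.33.
The even/odd transcendental equations gain one root per π/2 in z₀, giving N = 1 + ⌊2z₀/π⌋ = 1 + ⌊9.120⌋ = 10.

N = 10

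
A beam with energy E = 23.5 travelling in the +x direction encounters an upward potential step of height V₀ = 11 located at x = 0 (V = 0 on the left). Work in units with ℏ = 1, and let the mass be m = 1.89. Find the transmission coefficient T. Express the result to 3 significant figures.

On each side the TISE gives plane waves with k = √(2m(E − V))/ℏ: k₁ = √(2·1.89·23.5) = 9.425, k₂ = √(2·1.89·12.5) = 6.874.
Continuity of ψ and ψ′ at the step yields the reflection amplitude r = (k₁ − k₂)/(k₁ + k₂) = 0.1565; thus R = |r|² = 0.02450, T = 0.9755.

T = 0.976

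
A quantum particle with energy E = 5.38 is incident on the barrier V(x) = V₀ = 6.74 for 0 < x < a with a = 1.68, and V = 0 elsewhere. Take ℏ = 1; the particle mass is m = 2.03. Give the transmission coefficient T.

T = 0.000960

E < V₀: inside the barrier ψ ∝ e^{±κx} with κ = √(2m(V₀ − E))/ℏ = 2.350.
κa = 3.948, sinh(κa) = 25.90.
Matching ψ, ψ′ at both faces gives T = [1 + V₀² sinh²(κa) / (4E(V₀ − E))]⁻¹ = 1/1042 = 0.000960.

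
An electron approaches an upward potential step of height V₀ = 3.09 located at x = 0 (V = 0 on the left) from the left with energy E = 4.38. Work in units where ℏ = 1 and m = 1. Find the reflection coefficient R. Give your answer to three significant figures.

The wavenumbers are k₁ = √(2mE)/ℏ = 2.960 on the left and k₂ = √(2m(E − V₀))/ℏ = 1.606 on the right.
Continuity of ψ and ψ′ at the step yields the reflection amplitude r = (k₁ − k₂)/(k₁ + k₂) = 0.2964; thus R = |r|² = 0.08787, T = 0.9121.

R = 0.0879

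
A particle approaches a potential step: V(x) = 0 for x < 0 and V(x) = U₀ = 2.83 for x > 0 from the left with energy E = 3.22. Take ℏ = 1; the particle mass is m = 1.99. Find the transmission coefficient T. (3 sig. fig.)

T = 0.766

On each side the TISE gives plane waves with k = √(2m(E − V))/ℏ: k₁ = √(2·1.99·3.22) = 3.580, k₂ = √(2·1.99·0.39) = 1.246.
Continuity of ψ and ψ′ at the step yields the reflection amplitude r = (k₁ − k₂)/(k₁ + k₂) = 0.4837; thus R = |r|² = 0.2339, T = 0.7661.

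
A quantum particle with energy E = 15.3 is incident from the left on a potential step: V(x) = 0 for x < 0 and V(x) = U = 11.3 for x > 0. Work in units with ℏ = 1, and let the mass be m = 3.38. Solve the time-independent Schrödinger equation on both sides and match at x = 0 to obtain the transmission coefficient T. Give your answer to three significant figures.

The wavenumbers are k₁ = √(2mE)/ℏ = 10.17 on the left and k₂ = √(2m(E − U))/ℏ = 5.200 on the right.
Continuity of ψ and ψ′ at the step yields the reflection amplitude r = (k₁ − k₂)/(k₁ + k₂) = 0.3234; thus R = |r|² = 0.1046, T = 0.8954.

T = 0.895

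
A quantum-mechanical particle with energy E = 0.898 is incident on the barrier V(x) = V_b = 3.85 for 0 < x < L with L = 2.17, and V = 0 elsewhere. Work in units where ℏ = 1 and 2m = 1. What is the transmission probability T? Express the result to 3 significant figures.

Since E < V_b the interior solution is evanescent with decay constant κ = √(2m(V_b − E))/ℏ = 1.718.
κL = 3.728, sinh(κL) = 20.79.
Matching ψ, ψ′ at both faces gives T = [1 + V_b² sinh²(κL) / (4E(V_b − E))]⁻¹ = 1/605.4 = 0.00165.

T = 0.00165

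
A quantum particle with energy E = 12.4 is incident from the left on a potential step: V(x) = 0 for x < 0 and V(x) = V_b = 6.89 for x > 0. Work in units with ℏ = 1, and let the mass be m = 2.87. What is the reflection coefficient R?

R = 0.0400

The wavenumbers are k₁ = √(2mE)/ℏ = 8.437 on the left and k₂ = √(2m(E − V_b))/ℏ = 5.624 on the right.
Matching ψ and ψ′ at x = 0 gives r = (k₁ − k₂)/(k₁ + k₂), so R = r² = 0.04002 and T = 1 − R = 0.9600.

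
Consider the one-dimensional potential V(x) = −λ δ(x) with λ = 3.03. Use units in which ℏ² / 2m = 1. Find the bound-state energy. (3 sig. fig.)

The bound state is ψ(x) = √κ e^{−κ|x|}. The derivative jump ψ'(0⁺) − ψ'(0⁻) = −(2mλ/ℏ²)ψ(0) fixes κ = mλ/ℏ² = 1.515.
Then E = −ℏ²κ²/(2m) = −mλ²/(2ℏ²) = -2.295.

E = -2.30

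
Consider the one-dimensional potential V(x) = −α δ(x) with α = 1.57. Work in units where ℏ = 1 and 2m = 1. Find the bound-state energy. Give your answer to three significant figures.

E = -0.616

The bound state is ψ(x) = √κ e^{−κ|x|}. The derivative jump ψ'(0⁺) − ψ'(0⁻) = −(2mα/ℏ²)ψ(0) fixes κ = mα/ℏ² = 0.7850.
Then E = −ℏ²κ²/(2m) = −mα²/(2ℏ²) = -0.6162.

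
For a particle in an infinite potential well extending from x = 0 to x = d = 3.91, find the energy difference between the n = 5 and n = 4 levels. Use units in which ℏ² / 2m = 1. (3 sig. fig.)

ΔE = 5.81

E_n = n²π²ℏ²/(2md²), so ΔE = (5² − 4²) π²ℏ²/(2md²).
ΔE = 9 × π² / (2 × 0.5 × 3.91²) = 5.810.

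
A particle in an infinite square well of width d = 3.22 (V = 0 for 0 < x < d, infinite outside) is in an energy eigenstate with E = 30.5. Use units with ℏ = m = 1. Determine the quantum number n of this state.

For an infinite well E_n = n²π²ℏ²/(2md²), so n = (d/πℏ)√(2mE).
n = (3.22/π) × √(2 × 1 × 30.5) = 8.005 → n = 8.

n = 8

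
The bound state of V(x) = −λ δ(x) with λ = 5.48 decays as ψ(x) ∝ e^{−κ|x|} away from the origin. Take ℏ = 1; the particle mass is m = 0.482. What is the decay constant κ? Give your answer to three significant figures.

κ = 2.64

Integrating the TISE across x = 0 gives the cusp condition ψ'(0⁺) − ψ'(0⁻) = −(2mλ/ℏ²)ψ(0).
With ψ ∝ e^{−κ|x|} this yields −2κ = −2mλ/ℏ², so κ = mλ/ℏ² = 2.641.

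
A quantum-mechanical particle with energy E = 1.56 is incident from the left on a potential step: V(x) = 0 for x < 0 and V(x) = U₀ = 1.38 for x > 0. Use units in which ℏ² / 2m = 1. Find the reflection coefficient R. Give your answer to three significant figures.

R = 0.243

On each side the TISE gives plane waves with k = √(2m(E − V))/ℏ: k₁ = √(2·½·1.56) = 1.249, k₂ = √(2·½·0.18) = 0.4243.
Continuity of ψ and ψ′ at the step yields the reflection amplitude r = (k₁ − k₂)/(k₁ + k₂) = 0.4929; thus R = |r|² = 0.2429, T = 0.7571.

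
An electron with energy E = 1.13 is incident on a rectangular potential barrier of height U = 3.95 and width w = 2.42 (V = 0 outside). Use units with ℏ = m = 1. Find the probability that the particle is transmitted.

T = 0.0000333

Since E < U the interior solution is evanescent with decay constant κ = √(2m(U − E))/ℏ = 2.375.
κw = 5.747, sinh(κw) = 156.7.
The exact tunnelling result is T⁻¹ = 1 + U² sinh²(κw) / [4E(U − E)] = 30040, so T = 0.0000333.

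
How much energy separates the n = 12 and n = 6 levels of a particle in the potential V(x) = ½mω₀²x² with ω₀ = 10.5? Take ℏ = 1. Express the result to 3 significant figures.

E_n = ℏω₀(n + ½), so ΔE = (12 − 6) ℏω₀ = 6 × 10.5 = 63.00.

ΔE = 63.0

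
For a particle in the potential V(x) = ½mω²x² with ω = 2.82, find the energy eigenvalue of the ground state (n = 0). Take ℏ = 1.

Using E_n = (n + ½)ℏω: E_0 = 0.5 × 2.82 = 1.410.

E = 1.41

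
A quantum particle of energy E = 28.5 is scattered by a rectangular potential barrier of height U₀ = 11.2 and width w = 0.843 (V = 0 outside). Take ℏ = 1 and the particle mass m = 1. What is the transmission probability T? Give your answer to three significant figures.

Above the barrier the interior wavenumber is k₂ = √(2m(E − U₀))/ℏ = 5.882, giving phase k₂w = 4.959.
Matching at both interfaces gives T⁻¹ = 1 + U₀² sin²(k₂w) / [4E(E − U₀)] = 1.060, hence T = 0.944.

T = 0.944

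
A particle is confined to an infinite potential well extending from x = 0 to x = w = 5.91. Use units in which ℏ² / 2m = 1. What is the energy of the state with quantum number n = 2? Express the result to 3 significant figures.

The infinite-well eigenfunctions ψ_n = √(2/w) sin(nπx/w) vanish at both walls, giving E_n = n²π²ℏ²/(2mw²).
E_2 = 2² × π² / (2 × 0.5 × 5.91²) = 1.130.

E = 1.13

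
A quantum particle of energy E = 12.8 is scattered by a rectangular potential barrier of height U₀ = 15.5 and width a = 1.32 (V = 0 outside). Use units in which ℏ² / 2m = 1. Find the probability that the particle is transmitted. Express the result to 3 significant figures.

T = 0.0299

Since E < U₀ the interior solution is evanescent with decay constant κ = √(2m(U₀ − E))/ℏ = 1.643.
κa = 2.169, sinh(κa) = 4.318.
The exact tunnelling result is T⁻¹ = 1 + U₀² sinh²(κa) / [4E(U₀ − E)] = 33.40, so T = 0.0299.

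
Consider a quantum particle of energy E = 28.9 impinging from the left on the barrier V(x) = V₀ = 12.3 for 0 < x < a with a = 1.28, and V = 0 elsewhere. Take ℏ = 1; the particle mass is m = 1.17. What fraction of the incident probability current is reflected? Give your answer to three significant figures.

R = 0.0720

E > V₀: inside the barrier k₂ = √(2m(E − V₀))/ℏ = 6.232, k₂a = 7.978.
Matching at both interfaces gives T⁻¹ = 1 + V₀² sin²(k₂a) / [4E(E − V₀)] = 1.078, hence T = 0.928.
R = 1 − T = 0.0720.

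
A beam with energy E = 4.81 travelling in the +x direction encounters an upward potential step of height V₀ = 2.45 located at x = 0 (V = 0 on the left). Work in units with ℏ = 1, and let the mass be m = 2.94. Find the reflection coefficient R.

On each side the TISE gives plane waves with k = √(2m(E − V))/ℏ: k₁ = √(2·2.94·4.81) = 5.318, k₂ = √(2·2.94·2.36) = 3.725.
Matching ψ and ψ′ at x = 0 gives r = (k₁ − k₂)/(k₁ + k₂), so R = r² = 0.03103 and T = 1 − R = 0.9690.

R = 0.0310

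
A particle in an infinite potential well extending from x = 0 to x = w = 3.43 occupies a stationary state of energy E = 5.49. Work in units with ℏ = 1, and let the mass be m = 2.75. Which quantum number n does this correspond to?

From E_n = n²π²ℏ²/(2mw²) invert to n = √(2mw²E)/(πℏ).
n = (3.43/π) × √(2 × 2.75 × 5.49) = 5.999 → n = 6.

n = 6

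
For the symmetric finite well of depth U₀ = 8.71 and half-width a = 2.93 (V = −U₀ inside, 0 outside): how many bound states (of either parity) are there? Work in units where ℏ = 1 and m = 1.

N = 8

Define the well-strength parameter z₀ = (a/ℏ)√(2mU₀) = 2.93 × √(2·1·8.71) = 12.23.
A new bound state (alternating even/odd) appears each time z₀ passes a multiple of π/2, so N = ⌊2z₀/π⌋ + 1 = ⌊7.785⌋ + 1 = 8.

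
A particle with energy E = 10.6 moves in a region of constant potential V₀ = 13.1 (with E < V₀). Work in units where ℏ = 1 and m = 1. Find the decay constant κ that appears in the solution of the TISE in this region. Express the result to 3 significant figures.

κ = 2.24

Since E < V₀ the TISE in this region is ψ'' = κ²ψ with κ = √(2m(V₀ − E))/ℏ.
κ = √(2 × 1 × 2.5) = 2.236.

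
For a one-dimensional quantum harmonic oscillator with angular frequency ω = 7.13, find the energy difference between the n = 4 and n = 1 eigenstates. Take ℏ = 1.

ΔE = 21.4

E_n = ℏω(n + ½), so ΔE = (4 − 1) ℏω = 3 × 7.13 = 21.39.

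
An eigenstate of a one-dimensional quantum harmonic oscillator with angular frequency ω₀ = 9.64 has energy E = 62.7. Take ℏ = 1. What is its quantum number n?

n = 6

Invert E_n = (n + ½)ℏω₀: n = E/ℏω₀ − ½ = 6.004, so n = 6.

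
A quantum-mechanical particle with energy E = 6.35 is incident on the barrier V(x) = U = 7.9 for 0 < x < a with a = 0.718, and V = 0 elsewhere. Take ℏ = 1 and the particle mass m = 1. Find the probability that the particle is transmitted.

E < U: inside the barrier ψ ∝ e^{±κx} with κ = √(2m(U − E))/ℏ = 1.761.
κa = 1.264, sinh(κa) = 1.629.
The exact tunnelling result is T⁻¹ = 1 + U² sinh²(κa) / [4E(U − E)] = 5.206, so T = 0.192.

T = 0.192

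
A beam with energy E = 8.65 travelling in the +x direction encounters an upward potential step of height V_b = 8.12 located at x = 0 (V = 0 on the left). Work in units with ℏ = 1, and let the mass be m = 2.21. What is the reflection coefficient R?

R = 0.364

On each side the TISE gives plane waves with k = √(2m(E − V))/ℏ: k₁ = √(2·2.21·8.65) = 6.183, k₂ = √(2·2.21·0.53) = 1.531.
Continuity of ψ and ψ′ at the step yields the reflection amplitude r = (k₁ − k₂)/(k₁ + k₂) = 0.6032; thus R = |r|² = 0.3638, T = 0.6362.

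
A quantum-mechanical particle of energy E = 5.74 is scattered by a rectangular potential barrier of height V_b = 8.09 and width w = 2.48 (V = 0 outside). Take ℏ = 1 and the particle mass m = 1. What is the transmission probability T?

T = 0.0000705

E < V_b: inside the barrier ψ ∝ e^{±κx} with κ = √(2m(V_b − E))/ℏ = 2.168.
κw = 5.377, sinh(κw) = 108.1.
Matching ψ, ψ′ at both faces gives T = [1 + V_b² sinh²(κw) / (4E(V_b − E))]⁻¹ = 1/14180 = 0.0000705.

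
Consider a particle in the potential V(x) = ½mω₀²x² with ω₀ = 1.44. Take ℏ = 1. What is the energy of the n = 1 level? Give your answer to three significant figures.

E = 2.16

Using E_n = (n + ½)ℏω₀: E_1 = 1.5 × 1.44 = 2.160.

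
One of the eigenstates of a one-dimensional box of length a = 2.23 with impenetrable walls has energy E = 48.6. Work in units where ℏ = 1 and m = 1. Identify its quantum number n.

For an infinite well E_n = n²π²ℏ²/(2ma²), so n = (a/πℏ)√(2mE).
n = (2.23/π) × √(2 × 1 × 48.6) = 6.998 → n = 7.

n = 7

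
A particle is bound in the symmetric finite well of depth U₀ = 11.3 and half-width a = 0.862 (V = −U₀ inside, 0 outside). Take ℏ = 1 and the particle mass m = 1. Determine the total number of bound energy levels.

The dimensionless depth is z₀ = a√(2mU₀)/ℏ = 0.862 × √(22.60) = 4.098.
The even/odd transcendental equations gain one root per π/2 in z₀, giving N = 1 + ⌊2z₀/π⌋ = 1 + ⌊2.609⌋ = 3.

N = 3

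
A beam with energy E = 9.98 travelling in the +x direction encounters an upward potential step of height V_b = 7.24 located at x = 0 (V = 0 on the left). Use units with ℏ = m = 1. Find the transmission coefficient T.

T = 0.902

On each side the TISE gives plane waves with k = √(2m(E − V))/ℏ: k₁ = √(2·1·9.98) = 4.468, k₂ = √(2·1·2.74) = 2.341.
Matching ψ and ψ′ at x = 0 gives r = (k₁ − k₂)/(k₁ + k₂), so R = r² = 0.09757 and T = 1 − R = 0.9024.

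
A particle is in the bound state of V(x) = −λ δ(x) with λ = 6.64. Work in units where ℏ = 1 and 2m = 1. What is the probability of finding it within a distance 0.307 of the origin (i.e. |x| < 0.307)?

P = 0.870

The normalised bound state is ψ = √κ e^{−κ|x|} with κ = mλ/ℏ² = 3.320.
P(|x| < d) = ∫_{−d}^{d} κ e^{−2κ|x|} dx = 1 − e^{−2κd} = 1 − e^{−2.038} = 0.8698.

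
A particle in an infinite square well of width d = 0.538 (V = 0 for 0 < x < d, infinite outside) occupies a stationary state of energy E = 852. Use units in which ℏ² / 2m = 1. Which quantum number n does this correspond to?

For an infinite well E_n = n²π²ℏ²/(2md²), so n = (d/πℏ)√(2mE).
n = (0.538/π) × √(2 × 0.5 × 852) = 4.999 → n = 5.

n = 5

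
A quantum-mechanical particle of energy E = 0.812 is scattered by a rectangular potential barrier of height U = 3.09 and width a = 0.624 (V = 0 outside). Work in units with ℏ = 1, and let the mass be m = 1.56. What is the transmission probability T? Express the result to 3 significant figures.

T = 0.107

E < U: inside the barrier ψ ∝ e^{±κx} with κ = √(2m(U − E))/ℏ = 2.666.
κa = 1.664, sinh(κa) = 2.544.
The exact tunnelling result is T⁻¹ = 1 + U² sinh²(κa) / [4E(U − E)] = 9.354, so T = 0.107.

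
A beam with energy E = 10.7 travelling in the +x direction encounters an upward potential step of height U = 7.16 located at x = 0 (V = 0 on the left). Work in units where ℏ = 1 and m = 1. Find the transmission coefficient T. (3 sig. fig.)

On each side the TISE gives plane waves with k = √(2m(E − V))/ℏ: k₁ = √(2·1·10.7) = 4.626, k₂ = √(2·1·3.54) = 2.661.
Continuity of ψ and ψ′ at the step yields the reflection amplitude r = (k₁ − k₂)/(k₁ + k₂) = 0.2697; thus R = |r|² = 0.07273, T = 0.9273.

T = 0.927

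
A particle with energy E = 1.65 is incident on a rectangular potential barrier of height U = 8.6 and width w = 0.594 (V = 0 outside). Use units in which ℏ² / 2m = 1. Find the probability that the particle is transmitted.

E < U: inside the barrier ψ ∝ e^{±κx} with κ = √(2m(U − E))/ℏ = 2.636.
κw = 1.566, sinh(κw) = 2.289.
The exact tunnelling result is T⁻¹ = 1 + U² sinh²(κw) / [4E(U − E)] = 9.449, so T = 0.106.

T = 0.106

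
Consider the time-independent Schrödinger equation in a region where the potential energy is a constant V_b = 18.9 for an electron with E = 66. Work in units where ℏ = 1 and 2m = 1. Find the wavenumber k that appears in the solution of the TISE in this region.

k = 6.86

With E > V_b the solution is oscillatory, ψ ∝ e^{±ikx} with k = √(2m(E − V_b))/ℏ.
k = √(2 × 0.5 × 47.1) = 6.863.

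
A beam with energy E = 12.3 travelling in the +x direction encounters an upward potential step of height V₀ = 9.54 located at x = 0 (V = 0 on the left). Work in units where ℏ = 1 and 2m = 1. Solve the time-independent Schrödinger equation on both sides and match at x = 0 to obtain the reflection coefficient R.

On each side the TISE gives plane waves with k = √(2m(E − V))/ℏ: k₁ = √(2·½·12.3) = 3.507, k₂ = √(2·½·2.76) = 1.661.
Continuity of ψ and ψ′ at the step yields the reflection amplitude r = (k₁ − k₂)/(k₁ + k₂) = 0.3571; thus R = |r|² = 0.1275, T = 0.8725.

R = 0.128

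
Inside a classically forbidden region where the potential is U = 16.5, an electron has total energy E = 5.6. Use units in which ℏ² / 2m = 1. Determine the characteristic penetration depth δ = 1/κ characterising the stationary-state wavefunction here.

Since E < U the TISE in this region is ψ'' = κ²ψ with κ = √(2m(U − E))/ℏ.
κ = √(2 × 0.5 × 10.9) = 3.302. The penetration depth is δ = 1/κ = 0.303.

δ = 0.303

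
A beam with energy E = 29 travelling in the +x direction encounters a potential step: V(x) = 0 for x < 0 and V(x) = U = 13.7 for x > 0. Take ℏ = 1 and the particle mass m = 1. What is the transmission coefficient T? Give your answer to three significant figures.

T = 0.975

On each side the TISE gives plane waves with k = √(2m(E − V))/ℏ: k₁ = √(2·1·29) = 7.616, k₂ = √(2·1·15.3) = 5.532.
Continuity of ψ and ψ′ at the step yields the reflection amplitude r = (k₁ − k₂)/(k₁ + k₂) = 0.1585; thus R = |r|² = 0.02513, T = 0.9749.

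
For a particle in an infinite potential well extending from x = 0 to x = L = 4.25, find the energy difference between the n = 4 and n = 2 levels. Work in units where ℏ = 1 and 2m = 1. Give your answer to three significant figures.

E_n = n²π²ℏ²/(2mL²), so ΔE = (4² − 2²) π²ℏ²/(2mL²).
ΔE = 12 × π² / (2 × 0.5 × 4.25²) = 6.557.

ΔE = 6.56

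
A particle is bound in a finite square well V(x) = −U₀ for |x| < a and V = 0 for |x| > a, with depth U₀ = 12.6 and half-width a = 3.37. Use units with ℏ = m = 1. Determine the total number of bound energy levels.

N = 11

The dimensionless depth is z₀ = a√(2mU₀)/ℏ = 3.37 × √(25.20) = 16.92.
The even/odd transcendental equations gain one root per π/2 in z₀, giving N = 1 + ⌊2z₀/π⌋ = 1 + ⌊10.77⌋ = 11.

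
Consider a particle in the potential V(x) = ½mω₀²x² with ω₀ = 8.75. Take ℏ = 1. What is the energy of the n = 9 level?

E = 83.1

Using E_n = (n + ½)ℏω₀: E_9 = 9.5 × 8.75 = 83.13.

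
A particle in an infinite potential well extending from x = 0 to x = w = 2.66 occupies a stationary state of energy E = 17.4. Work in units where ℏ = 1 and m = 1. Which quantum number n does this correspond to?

For an infinite well E_n = n²π²ℏ²/(2mw²), so n = (w/πℏ)√(2mE).
n = (2.66/π) × √(2 × 1 × 17.4) = 4.995 → n = 5.

n = 5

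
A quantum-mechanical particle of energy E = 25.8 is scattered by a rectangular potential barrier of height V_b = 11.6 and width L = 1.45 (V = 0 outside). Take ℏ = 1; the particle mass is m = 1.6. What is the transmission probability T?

E > V_b: inside the barrier k₂ = √(2m(E − V_b))/ℏ = 6.741, k₂L = 9.774.
T = [1 + V_b² sin²(k₂L) / (4E(E − V_b))]⁻¹ = 1/1.011 = 0.989.

T = 0.989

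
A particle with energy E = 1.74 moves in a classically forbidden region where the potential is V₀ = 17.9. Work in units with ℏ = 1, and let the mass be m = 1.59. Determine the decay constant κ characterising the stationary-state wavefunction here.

κ = 7.17

Since E < V₀ the TISE in this region is ψ'' = κ²ψ with κ = √(2m(V₀ − E))/ℏ.
κ = √(2 × 1.59 × 16.16) = 7.169.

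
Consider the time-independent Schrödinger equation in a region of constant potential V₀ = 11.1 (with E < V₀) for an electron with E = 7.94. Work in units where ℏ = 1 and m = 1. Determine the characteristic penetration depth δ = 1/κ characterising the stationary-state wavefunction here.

δ = 0.398

Since E < V₀ the TISE in this region is ψ'' = κ²ψ with κ = √(2m(V₀ − E))/ℏ.
κ = √(2 × 1 × 3.16) = 2.514. The penetration depth is δ = 1/κ = 0.398.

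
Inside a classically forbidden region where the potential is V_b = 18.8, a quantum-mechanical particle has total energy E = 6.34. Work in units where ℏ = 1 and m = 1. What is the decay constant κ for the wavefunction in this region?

κ = 4.99

Since E < V_b the TISE in this region is ψ'' = κ²ψ with κ = √(2m(V_b − E))/ℏ.
κ = √(2 × 1 × 12.46) = 4.992.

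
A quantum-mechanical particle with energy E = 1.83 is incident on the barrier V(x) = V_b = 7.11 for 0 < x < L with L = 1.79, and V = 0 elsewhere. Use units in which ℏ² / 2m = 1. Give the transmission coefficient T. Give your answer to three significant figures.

E < V_b: inside the barrier ψ ∝ e^{±κx} with κ = √(2m(V_b − E))/ℏ = 2.298.
κL = 4.113, sinh(κL) = 30.56.
The exact tunnelling result is T⁻¹ = 1 + V_b² sinh²(κL) / [4E(V_b − E)] = 1223, so T = 0.000818.

T = 0.000818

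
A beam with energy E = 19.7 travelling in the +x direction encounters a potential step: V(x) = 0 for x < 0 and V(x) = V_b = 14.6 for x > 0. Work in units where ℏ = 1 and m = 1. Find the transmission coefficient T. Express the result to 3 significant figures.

On each side the TISE gives plane waves with k = √(2m(E − V))/ℏ: k₁ = √(2·1·19.7) = 6.277, k₂ = √(2·1·5.1) = 3.194.
Continuity of ψ and ψ′ at the step yields the reflection amplitude r = (k₁ − k₂)/(k₁ + k₂) = 0.3256; thus R = |r|² = 0.1060, T = 0.8940.

T = 0.894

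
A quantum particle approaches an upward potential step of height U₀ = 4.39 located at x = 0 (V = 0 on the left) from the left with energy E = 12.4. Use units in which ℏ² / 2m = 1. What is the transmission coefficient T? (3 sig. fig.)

T = 0.988

The wavenumbers are k₁ = √(2mE)/ℏ = 3.521 on the left and k₂ = √(2m(E − U₀))/ℏ = 2.830 on the right.
Continuity of ψ and ψ′ at the step yields the reflection amplitude r = (k₁ − k₂)/(k₁ + k₂) = 0.1088; thus R = |r|² = 0.01184, T = 0.9882.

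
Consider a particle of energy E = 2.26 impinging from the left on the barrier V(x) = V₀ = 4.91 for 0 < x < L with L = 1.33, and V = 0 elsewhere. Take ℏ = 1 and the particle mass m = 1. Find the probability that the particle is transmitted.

Since E < V₀ the interior solution is evanescent with decay constant κ = √(2m(V₀ − E))/ℏ = 2.302.
κL = 3.062, sinh(κL) = 10.66.
The exact tunnelling result is T⁻¹ = 1 + V₀² sinh²(κL) / [4E(V₀ − E)] = 115.4, so T = 0.00867.

T = 0.00867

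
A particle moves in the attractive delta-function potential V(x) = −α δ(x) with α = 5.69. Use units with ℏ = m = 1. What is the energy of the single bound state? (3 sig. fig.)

For x ≠ 0 the bound state is ψ ∝ e^{−κ|x|}; integrating the TISE across the delta gives the cusp condition 2κ = 2mα/ℏ², so κ = 5.690.
Then E = −ℏ²κ²/(2m) = −mα²/(2ℏ²) = -16.19.

E = -16.2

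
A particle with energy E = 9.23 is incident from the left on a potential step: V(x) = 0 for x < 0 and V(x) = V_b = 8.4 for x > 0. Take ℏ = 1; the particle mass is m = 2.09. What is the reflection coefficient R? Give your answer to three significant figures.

The wavenumbers are k₁ = √(2mE)/ℏ = 6.211 on the left and k₂ = √(2m(E − V_b))/ℏ = 1.863 on the right.
Continuity of ψ and ψ′ at the step yields the reflection amplitude r = (k₁ − k₂)/(k₁ + k₂) = 0.5386; thus R = |r|² = 0.2901, T = 0.7099.

R = 0.290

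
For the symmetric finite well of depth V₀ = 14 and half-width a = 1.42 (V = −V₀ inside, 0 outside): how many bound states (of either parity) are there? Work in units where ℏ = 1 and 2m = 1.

N = 4

The dimensionless depth is z₀ = a√(2mV₀)/ℏ = 1.42 × √(14.00) = 5.313.
The even/odd transcendental equations gain one root per π/2 in z₀, giving N = 1 + ⌊2z₀/π⌋ = 1 + ⌊3.382⌋ = 4.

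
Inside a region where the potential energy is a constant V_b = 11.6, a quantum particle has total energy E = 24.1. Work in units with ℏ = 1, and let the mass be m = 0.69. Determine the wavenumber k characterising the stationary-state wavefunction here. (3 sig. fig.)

k = 4.15

With E > V_b the solution is oscillatory, ψ ∝ e^{±ikx} with k = √(2m(E − V_b))/ℏ.
k = √(2 × 0.69 × 12.5) = 4.153.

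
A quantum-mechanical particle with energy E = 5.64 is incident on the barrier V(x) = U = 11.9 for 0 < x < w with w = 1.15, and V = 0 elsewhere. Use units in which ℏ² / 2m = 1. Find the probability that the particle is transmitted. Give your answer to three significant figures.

Since E < U the interior solution is evanescent with decay constant κ = √(2m(U − E))/ℏ = 2.502.
κw = 2.877, sinh(κw) = 8.855.
The exact tunnelling result is T⁻¹ = 1 + U² sinh²(κw) / [4E(U − E)] = 79.62, so T = 0.0126.

T = 0.0126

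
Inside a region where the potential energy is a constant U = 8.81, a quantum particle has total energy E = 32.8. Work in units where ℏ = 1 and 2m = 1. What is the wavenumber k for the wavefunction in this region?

With E > U the solution is oscillatory, ψ ∝ e^{±ikx} with k = √(2m(E − U))/ℏ.
k = √(2 × 0.5 × 23.99) = 4.898.

k = 4.90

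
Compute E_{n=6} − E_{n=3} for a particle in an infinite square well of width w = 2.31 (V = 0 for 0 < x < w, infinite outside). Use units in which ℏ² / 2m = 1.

ΔE = 49.9

E_n = n²π²ℏ²/(2mw²), so ΔE = (6² − 3²) π²ℏ²/(2mw²).
ΔE = 27 × π² / (2 × 0.5 × 2.31²) = 49.94.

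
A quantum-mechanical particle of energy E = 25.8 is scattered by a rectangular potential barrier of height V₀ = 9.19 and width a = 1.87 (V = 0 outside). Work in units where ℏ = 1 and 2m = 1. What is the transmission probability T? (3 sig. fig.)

E > V₀: inside the barrier k₂ = √(2m(E − V₀))/ℏ = 4.076, k₂a = 7.621.
T = [1 + V₀² sin²(k₂a) / (4E(E − V₀))]⁻¹ = 1/1.047 = 0.955.

T = 0.955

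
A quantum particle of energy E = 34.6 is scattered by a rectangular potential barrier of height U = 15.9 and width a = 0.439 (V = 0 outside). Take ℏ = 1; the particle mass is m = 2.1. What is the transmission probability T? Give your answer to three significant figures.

T = 0.957

E > U: inside the barrier k₂ = √(2m(E − U))/ℏ = 8.862, k₂a = 3.891.
T = [1 + U² sin²(k₂a) / (4E(E − U))]⁻¹ = 1/1.045 = 0.957.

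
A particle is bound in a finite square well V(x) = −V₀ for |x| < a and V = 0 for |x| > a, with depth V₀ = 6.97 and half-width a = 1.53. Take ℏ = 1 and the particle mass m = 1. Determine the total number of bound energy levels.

N = 4

The dimensionless depth is z₀ = a√(2mV₀)/ℏ = 1.53 × √(13.94) = 5.712.
The even/odd transcendental equations gain one root per π/2 in z₀, giving N = 1 + ⌊2z₀/π⌋ = 1 + ⌊3.637⌋ = 4.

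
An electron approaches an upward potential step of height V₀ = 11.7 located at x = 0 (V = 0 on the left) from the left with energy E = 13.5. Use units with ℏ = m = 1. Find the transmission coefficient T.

T = 0.784

The wavenumbers are k₁ = √(2mE)/ℏ = 5.196 on the left and k₂ = √(2m(E − V₀))/ℏ = 1.897 on the right.
Matching ψ and ψ′ at x = 0 gives r = (k₁ − k₂)/(k₁ + k₂), so R = r² = 0.2163 and T = 1 − R = 0.7837.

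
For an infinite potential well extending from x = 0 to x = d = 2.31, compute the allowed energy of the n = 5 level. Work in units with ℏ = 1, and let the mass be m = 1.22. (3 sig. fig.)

The infinite-well eigenfunctions ψ_n = √(2/d) sin(nπx/d) vanish at both walls, giving E_n = n²π²ℏ²/(2md²).
E_5 = 5² × π² / (2 × 1.22 × 2.31²) = 18.95.

E = 19.0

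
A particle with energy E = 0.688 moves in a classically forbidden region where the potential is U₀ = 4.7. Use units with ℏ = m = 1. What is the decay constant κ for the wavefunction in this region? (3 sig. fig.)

κ = 2.83

Since E < U₀ the TISE in this region is ψ'' = κ²ψ with κ = √(2m(U₀ − E))/ℏ.
κ = √(2 × 1 × 4.012) = 2.833.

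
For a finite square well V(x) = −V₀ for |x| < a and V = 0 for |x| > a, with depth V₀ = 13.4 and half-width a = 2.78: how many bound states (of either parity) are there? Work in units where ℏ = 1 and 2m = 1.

Define the well-strength parameter z₀ = (a/ℏ)√(2mV₀) = 2.78 × √(2·0.5·13.4) = 10.18.
The even/odd transcendental equations gain one root per π/2 in z₀, giving N = 1 + ⌊2z₀/π⌋ = 1 + ⌊6.479⌋ = 7.

N = 7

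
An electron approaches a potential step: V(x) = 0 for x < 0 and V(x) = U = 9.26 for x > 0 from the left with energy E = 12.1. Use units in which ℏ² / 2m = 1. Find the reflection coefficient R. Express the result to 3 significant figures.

The wavenumbers are k₁ = √(2mE)/ℏ = 3.479 on the left and k₂ = √(2m(E − U))/ℏ = 1.685 on the right.
Matching ψ and ψ′ at x = 0 gives r = (k₁ − k₂)/(k₁ + k₂), so R = r² = 0.1206 and T = 1 − R = 0.8794.

R = 0.121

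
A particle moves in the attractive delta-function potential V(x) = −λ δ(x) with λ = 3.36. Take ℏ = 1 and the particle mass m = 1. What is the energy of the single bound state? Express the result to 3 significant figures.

For x ≠ 0 the bound state is ψ ∝ e^{−κ|x|}; integrating the TISE across the delta gives the cusp condition 2κ = 2mλ/ℏ², so κ = 3.360.
Then E = −ℏ²κ²/(2m) = −mλ²/(2ℏ²) = -5.645.

E = -5.64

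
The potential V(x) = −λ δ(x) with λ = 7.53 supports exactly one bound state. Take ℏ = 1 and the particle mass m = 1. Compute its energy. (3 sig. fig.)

E = -28.4

The bound state is ψ(x) = √κ e^{−κ|x|}. The derivative jump ψ'(0⁺) − ψ'(0⁻) = −(2mλ/ℏ²)ψ(0) fixes κ = mλ/ℏ² = 7.530.
Then E = −ℏ²κ²/(2m) = −mλ²/(2ℏ²) = -28.35.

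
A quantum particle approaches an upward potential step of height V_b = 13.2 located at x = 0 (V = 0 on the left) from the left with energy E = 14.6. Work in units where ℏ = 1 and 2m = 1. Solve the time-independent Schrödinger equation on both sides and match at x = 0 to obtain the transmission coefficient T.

T = 0.722

The wavenumbers are k₁ = √(2mE)/ℏ = 3.821 on the left and k₂ = √(2m(E − V_b))/ℏ = 1.183 on the right.
Matching ψ and ψ′ at x = 0 gives r = (k₁ − k₂)/(k₁ + k₂), so R = r² = 0.2778 and T = 1 − R = 0.7222.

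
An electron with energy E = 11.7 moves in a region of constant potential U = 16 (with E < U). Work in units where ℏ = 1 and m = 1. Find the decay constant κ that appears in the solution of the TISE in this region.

κ = 2.93

Since E < U the TISE in this region is ψ'' = κ²ψ with κ = √(2m(U − E))/ℏ.
κ = √(2 × 1 × 4.3) = 2.933.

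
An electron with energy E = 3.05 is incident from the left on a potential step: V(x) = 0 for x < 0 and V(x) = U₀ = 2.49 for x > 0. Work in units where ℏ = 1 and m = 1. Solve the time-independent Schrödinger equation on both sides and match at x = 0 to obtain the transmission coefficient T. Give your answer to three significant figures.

T = 0.840

On each side the TISE gives plane waves with k = √(2m(E − V))/ℏ: k₁ = √(2·1·3.05) = 2.470, k₂ = √(2·1·0.56) = 1.058.
Continuity of ψ and ψ′ at the step yields the reflection amplitude r = (k₁ − k₂)/(k₁ + k₂) = 0.4001; thus R = |r|² = 0.1601, T = 0.8399.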